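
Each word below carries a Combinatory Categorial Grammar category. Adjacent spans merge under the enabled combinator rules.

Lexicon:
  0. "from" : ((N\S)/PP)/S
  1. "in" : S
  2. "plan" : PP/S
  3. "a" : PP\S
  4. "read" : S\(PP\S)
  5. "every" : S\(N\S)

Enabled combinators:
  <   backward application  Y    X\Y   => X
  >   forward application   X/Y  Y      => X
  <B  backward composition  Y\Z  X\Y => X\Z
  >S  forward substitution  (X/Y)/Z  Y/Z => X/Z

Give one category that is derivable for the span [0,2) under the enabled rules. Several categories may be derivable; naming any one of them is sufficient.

[0,6] S   <
  [0,5] N\S   >
    [0,2] (N\S)/PP   >
      [0,1] "from" : ((N\S)/PP)/S
      [1,2] "in" : S
    [2,5] PP   >
      [2,3] "plan" : PP/S
      [3,5] S   <
        [3,4] "a" : PP\S
        [4,5] "read" : S\(PP\S)
  [5,6] "every" : S\(N\S)

(N\S)/PP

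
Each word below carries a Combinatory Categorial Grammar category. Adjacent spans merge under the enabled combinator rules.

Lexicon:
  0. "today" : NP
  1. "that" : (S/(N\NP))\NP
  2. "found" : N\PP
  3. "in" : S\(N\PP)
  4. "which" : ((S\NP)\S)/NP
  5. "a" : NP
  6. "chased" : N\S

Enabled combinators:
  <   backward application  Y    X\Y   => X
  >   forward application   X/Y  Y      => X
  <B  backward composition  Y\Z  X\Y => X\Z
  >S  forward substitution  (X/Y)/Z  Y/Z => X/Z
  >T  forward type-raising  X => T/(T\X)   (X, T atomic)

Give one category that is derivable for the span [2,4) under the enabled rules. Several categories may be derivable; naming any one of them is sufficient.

[0,7] S   >
  [0,2] S/(N\NP)   <
    [0,1] "today" : NP
    [1,2] "that" : (S/(N\NP))\NP
  [2,7] N\NP   <B
    [2,6] S\NP   <
      [2,4] S   <
        [2,3] "found" : N\PP
        [3,4] "in" : S\(N\PP)
      [4,6] (S\NP)\S   >
        [4,5] "which" : ((S\NP)\S)/NP
        [5,6] "a" : NP
    [6,7] "chased" : N\S

S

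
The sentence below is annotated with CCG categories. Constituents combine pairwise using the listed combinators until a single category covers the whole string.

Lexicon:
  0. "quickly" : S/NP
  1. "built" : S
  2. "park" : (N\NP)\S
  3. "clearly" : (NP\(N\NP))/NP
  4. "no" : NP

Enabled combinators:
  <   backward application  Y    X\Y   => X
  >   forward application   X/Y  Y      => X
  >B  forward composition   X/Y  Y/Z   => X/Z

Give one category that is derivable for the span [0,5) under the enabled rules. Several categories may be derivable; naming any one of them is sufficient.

S

[0,5] S   >
  [0,1] "quickly" : S/NP
  [1,5] NP   <
    [1,3] N\NP   <
      [1,2] "built" : S
      [2,3] "park" : (N\NP)\S
    [3,5] NP\(N\NP)   >
      [3,4] "clearly" : (NP\(N\NP))/NP
      [4,5] "no" : NP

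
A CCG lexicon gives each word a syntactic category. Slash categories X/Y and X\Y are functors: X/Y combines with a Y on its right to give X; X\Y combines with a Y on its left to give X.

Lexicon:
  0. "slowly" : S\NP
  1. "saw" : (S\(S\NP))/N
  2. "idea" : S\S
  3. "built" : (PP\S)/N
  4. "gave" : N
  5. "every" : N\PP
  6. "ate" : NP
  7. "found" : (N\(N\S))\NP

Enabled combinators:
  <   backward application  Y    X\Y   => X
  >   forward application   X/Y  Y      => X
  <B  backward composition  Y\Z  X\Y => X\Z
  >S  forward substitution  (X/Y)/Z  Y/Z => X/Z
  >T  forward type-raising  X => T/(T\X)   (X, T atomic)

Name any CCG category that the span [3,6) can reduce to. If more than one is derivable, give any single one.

[0,8] S   <
  [0,1] "slowly" : S\NP
  [1,8] S\(S\NP)   >
    [1,2] "saw" : (S\(S\NP))/N
    [2,8] N   <
      [2,6] N\S   <B
        [2,3] "idea" : S\S
        [3,6] N\S   <B
          [3,5] PP\S   >
            [3,4] "built" : (PP\S)/N
            [4,5] "gave" : N
          [5,6] "every" : N\PP
      [6,8] N\(N\S)   <
        [6,7] "ate" : NP
        [7,8] "found" : (N\(N\S))\NP

N\S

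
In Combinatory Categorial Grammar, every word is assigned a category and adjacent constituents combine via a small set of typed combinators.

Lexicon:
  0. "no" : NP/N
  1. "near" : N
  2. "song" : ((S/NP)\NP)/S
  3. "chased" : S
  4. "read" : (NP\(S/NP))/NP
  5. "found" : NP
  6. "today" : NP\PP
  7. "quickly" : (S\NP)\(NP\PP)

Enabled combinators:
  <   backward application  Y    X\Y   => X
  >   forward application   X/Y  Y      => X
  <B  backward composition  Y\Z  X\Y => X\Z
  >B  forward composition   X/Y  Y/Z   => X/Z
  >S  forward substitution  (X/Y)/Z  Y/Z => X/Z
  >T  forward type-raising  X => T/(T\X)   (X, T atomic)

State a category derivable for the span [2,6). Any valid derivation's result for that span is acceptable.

NP\NP

[0,8] S   <
  [0,2] NP   >
    [0,1] "no" : NP/N
    [1,2] "near" : N
  [2,8] S\NP   <B
    [2,6] NP\NP   <B
      [2,4] (S/NP)\NP   >
        [2,3] "song" : ((S/NP)\NP)/S
        [3,4] "chased" : S
      [4,6] NP\(S/NP)   >
        [4,5] "read" : (NP\(S/NP))/NP
        [5,6] "found" : NP
    [6,8] S\NP   <
      [6,7] "today" : NP\PP
      [7,8] "quickly" : (S\NP)\(NP\PP)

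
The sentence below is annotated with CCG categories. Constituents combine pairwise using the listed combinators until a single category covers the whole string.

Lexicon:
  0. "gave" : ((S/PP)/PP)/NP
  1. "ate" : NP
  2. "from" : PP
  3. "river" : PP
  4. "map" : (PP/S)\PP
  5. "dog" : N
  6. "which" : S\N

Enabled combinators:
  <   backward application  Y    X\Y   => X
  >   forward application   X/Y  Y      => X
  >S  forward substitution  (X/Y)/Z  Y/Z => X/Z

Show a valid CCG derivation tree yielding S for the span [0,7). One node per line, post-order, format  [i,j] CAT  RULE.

[0,7] S   >
  [0,3] S/PP   >
    [0,2] (S/PP)/PP   >
      [0,1] "gave" : ((S/PP)/PP)/NP
      [1,2] "ate" : NP
    [2,3] "from" : PP
  [3,7] PP   >
    [3,5] PP/S   <
      [3,4] "river" : PP
      [4,5] "map" : (PP/S)\PP
    [5,7] S   <
      [5,6] "dog" : N
      [6,7] "which" : S\N

[0,1] ((S/PP)/PP)/NP  lex  "gave"
[1,2] NP  lex  "ate"
[0,2] (S/PP)/PP  >  k=1
[2,3] PP  lex  "from"
[0,3] S/PP  >  k=2
[3,4] PP  lex  "river"
[4,5] (PP/S)\PP  lex  "map"
[3,5] PP/S  <  k=4
[5,6] N  lex  "dog"
[6,7] S\N  lex  "which"
[5,7] S  <  k=6
[3,7] PP  >  k=5
[0,7] S  >  k=3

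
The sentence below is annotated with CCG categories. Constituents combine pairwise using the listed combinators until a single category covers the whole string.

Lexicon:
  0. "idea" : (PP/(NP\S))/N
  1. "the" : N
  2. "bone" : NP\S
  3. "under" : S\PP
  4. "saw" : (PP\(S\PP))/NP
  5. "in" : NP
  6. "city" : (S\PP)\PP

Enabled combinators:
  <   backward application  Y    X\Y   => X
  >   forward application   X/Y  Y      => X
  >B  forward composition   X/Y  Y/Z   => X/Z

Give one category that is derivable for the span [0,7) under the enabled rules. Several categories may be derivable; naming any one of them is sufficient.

S

[0,7] S   <
  [0,3] PP   >
    [0,2] PP/(NP\S)   >
      [0,1] "idea" : (PP/(NP\S))/N
      [1,2] "the" : N
    [2,3] "bone" : NP\S
  [3,7] S\PP   <
    [3,6] PP   <
      [3,4] "under" : S\PP
      [4,6] PP\(S\PP)   >
        [4,5] "saw" : (PP\(S\PP))/NP
        [5,6] "in" : NP
    [6,7] "city" : (S\PP)\PP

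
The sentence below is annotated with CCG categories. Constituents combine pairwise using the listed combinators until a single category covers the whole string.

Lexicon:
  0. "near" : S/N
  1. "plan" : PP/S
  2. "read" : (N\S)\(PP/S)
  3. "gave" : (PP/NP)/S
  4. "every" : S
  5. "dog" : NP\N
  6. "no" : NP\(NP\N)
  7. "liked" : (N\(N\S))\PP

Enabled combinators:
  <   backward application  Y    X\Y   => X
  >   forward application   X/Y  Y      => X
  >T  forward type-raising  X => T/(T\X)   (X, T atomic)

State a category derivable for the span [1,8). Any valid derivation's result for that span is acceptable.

N

[0,8] S   >
  [0,1] "near" : S/N
  [1,8] N   <
    [1,3] N\S   <
      [1,2] "plan" : PP/S
      [2,3] "read" : (N\S)\(PP/S)
    [3,8] N\(N\S)   <
      [3,7] PP   >
        [3,5] PP/NP   >
          [3,4] "gave" : (PP/NP)/S
          [4,5] "every" : S
        [5,7] NP   <
          [5,6] "dog" : NP\N
          [6,7] "no" : NP\(NP\N)
      [7,8] "liked" : (N\(N\S))\PP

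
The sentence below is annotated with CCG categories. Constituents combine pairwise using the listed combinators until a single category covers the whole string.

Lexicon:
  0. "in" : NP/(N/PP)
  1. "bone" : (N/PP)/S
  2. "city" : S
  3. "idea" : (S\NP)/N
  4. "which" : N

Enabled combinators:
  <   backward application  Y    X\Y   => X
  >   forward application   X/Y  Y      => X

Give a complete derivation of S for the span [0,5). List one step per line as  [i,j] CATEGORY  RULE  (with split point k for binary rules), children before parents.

[0,1] NP/(N/PP)  lex  "in"
[1,2] (N/PP)/S  lex  "bone"
[2,3] S  lex  "city"
[1,3] N/PP  >  k=2
[0,3] NP  >  k=1
[3,4] (S\NP)/N  lex  "idea"
[4,5] N  lex  "which"
[3,5] S\NP  >  k=4
[0,5] S  <  k=3

[0,5] S   <
  [0,3] NP   >
    [0,1] "in" : NP/(N/PP)
    [1,3] N/PP   >
      [1,2] "bone" : (N/PP)/S
      [2,3] "city" : S
  [3,5] S\NP   >
    [3,4] "idea" : (S\NP)/N
    [4,5] "which" : N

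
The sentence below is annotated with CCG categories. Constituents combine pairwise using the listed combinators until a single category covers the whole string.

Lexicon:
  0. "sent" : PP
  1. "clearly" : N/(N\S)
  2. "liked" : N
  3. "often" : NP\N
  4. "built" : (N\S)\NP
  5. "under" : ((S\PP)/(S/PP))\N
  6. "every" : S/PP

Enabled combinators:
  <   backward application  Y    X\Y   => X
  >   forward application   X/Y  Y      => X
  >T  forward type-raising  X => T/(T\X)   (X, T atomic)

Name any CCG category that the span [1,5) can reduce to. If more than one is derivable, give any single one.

[0,7] S   >
  [0,1] S/(S\PP)   >T
    [0,1] "sent" : PP
  [1,7] S\PP   >
    [1,6] (S\PP)/(S/PP)   <
      [1,5] N   >
        [1,2] "clearly" : N/(N\S)
        [2,5] N\S   <
          [2,4] NP   >
            [2,3] NP/(NP\N)   >T
              [2,3] "liked" : N
            [3,4] "often" : NP\N
          [4,5] "built" : (N\S)\NP
      [5,6] "under" : ((S\PP)/(S/PP))\N
    [6,7] "every" : S/PP

N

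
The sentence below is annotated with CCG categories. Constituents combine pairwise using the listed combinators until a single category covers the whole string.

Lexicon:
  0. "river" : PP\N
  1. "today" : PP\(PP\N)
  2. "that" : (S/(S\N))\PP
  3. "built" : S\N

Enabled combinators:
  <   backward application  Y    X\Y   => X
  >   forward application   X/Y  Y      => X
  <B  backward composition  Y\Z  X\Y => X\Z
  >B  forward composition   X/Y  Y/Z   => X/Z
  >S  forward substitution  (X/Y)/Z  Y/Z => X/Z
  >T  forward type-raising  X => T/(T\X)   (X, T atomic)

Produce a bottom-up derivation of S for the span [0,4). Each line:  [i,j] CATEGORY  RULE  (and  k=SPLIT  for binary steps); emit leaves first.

[0,1] PP\N  lex  "river"
[1,2] PP\(PP\N)  lex  "today"
[0,2] PP  <  k=1
[2,3] (S/(S\N))\PP  lex  "that"
[0,3] S/(S\N)  <  k=2
[3,4] S\N  lex  "built"
[0,4] S  >  k=3

[0,4] S   >
  [0,3] S/(S\N)   <
    [0,2] PP   <
      [0,1] "river" : PP\N
      [1,2] "today" : PP\(PP\N)
    [2,3] "that" : (S/(S\N))\PP
  [3,4] "built" : S\N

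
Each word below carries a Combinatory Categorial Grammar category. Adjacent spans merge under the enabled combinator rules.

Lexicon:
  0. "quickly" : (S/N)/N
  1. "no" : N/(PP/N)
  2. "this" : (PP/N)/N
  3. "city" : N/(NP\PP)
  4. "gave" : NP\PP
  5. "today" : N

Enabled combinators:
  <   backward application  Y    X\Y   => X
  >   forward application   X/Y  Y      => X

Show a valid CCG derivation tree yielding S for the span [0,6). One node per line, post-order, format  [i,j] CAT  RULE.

[0,1] (S/N)/N  lex  "quickly"
[1,2] N/(PP/N)  lex  "no"
[2,3] (PP/N)/N  lex  "this"
[3,4] N/(NP\PP)  lex  "city"
[4,5] NP\PP  lex  "gave"
[3,5] N  >  k=4
[2,5] PP/N  >  k=3
[1,5] N  >  k=2
[0,5] S/N  >  k=1
[5,6] N  lex  "today"
[0,6] S  >  k=5

[0,6] S   >
  [0,5] S/N   >
    [0,1] "quickly" : (S/N)/N
    [1,5] N   >
      [1,2] "no" : N/(PP/N)
      [2,5] PP/N   >
        [2,3] "this" : (PP/N)/N
        [3,5] N   >
          [3,4] "city" : N/(NP\PP)
          [4,5] "gave" : NP\PP
  [5,6] "today" : N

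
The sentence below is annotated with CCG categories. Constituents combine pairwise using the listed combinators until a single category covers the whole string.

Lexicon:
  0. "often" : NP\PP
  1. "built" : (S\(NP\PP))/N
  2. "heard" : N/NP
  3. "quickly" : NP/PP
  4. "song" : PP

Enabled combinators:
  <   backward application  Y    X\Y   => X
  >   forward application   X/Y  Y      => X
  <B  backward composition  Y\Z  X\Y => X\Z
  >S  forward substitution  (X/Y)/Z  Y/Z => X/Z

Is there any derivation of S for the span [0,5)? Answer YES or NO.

[0,5] S   <
  [0,1] "often" : NP\PP
  [1,5] S\(NP\PP)   >
    [1,2] "built" : (S\(NP\PP))/N
    [2,5] N   >
      [2,3] "heard" : N/NP
      [3,5] NP   >
        [3,4] "quickly" : NP/PP
        [4,5] "song" : PP

YES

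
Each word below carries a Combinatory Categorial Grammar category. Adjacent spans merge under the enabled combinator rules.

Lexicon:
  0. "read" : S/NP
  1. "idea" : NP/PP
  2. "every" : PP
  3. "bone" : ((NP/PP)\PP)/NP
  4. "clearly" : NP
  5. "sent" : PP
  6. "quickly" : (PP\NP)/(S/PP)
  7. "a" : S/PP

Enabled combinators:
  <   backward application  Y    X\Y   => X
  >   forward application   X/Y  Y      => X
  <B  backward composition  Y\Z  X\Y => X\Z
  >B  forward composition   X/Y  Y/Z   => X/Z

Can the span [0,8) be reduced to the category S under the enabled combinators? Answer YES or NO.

[0,8] S   >
  [0,2] S/PP   >B
    [0,1] "read" : S/NP
    [1,2] "idea" : NP/PP
  [2,8] PP   <
    [2,6] NP   >
      [2,5] NP/PP   <
        [2,3] "every" : PP
        [3,5] (NP/PP)\PP   >
          [3,4] "bone" : ((NP/PP)\PP)/NP
          [4,5] "clearly" : NP
      [5,6] "sent" : PP
    [6,8] PP\NP   >
      [6,7] "quickly" : (PP\NP)/(S/PP)
      [7,8] "a" : S/PP

YES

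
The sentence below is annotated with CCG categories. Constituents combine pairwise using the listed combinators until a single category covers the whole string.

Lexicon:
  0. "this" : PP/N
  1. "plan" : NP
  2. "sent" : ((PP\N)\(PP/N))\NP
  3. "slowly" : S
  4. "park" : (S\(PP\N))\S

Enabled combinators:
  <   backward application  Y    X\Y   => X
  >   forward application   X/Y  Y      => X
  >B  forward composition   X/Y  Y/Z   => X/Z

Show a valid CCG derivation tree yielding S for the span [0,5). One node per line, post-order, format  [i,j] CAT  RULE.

[0,5] S   <
  [0,3] PP\N   <
    [0,1] "this" : PP/N
    [1,3] (PP\N)\(PP/N)   <
      [1,2] "plan" : NP
      [2,3] "sent" : ((PP\N)\(PP/N))\NP
  [3,5] S\(PP\N)   <
    [3,4] "slowly" : S
    [4,5] "park" : (S\(PP\N))\S

[0,1] PP/N  lex  "this"
[1,2] NP  lex  "plan"
[2,3] ((PP\N)\(PP/N))\NP  lex  "sent"
[1,3] (PP\N)\(PP/N)  <  k=2
[0,3] PP\N  <  k=1
[3,4] S  lex  "slowly"
[4,5] (S\(PP\N))\S  lex  "park"
[3,5] S\(PP\N)  <  k=4
[0,5] S  <  k=3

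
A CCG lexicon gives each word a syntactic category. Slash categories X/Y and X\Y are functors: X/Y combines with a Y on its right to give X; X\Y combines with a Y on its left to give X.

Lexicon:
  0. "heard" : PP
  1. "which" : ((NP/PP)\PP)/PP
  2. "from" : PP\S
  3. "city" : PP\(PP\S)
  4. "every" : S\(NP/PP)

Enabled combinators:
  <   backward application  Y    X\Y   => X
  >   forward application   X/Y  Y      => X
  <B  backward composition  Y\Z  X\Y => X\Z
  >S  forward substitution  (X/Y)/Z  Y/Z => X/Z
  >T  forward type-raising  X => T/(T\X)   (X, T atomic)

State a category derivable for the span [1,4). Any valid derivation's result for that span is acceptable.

[0,5] S   >
  [0,1] S/(S\PP)   >T
    [0,1] "heard" : PP
  [1,5] S\PP   <B
    [1,4] (NP/PP)\PP   >
      [1,2] "which" : ((NP/PP)\PP)/PP
      [2,4] PP   <
        [2,3] "from" : PP\S
        [3,4] "city" : PP\(PP\S)
    [4,5] "every" : S\(NP/PP)

(NP/PP)\PP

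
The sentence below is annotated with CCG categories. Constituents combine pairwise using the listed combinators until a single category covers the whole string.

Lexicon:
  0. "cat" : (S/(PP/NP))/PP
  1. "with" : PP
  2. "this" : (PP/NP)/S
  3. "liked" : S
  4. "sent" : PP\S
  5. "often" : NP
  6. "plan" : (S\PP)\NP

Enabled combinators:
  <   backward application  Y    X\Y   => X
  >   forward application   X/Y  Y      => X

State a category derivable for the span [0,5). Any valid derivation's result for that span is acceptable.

[0,7] S   <
  [0,5] PP   <
    [0,4] S   >
      [0,2] S/(PP/NP)   >
        [0,1] "cat" : (S/(PP/NP))/PP
        [1,2] "with" : PP
      [2,4] PP/NP   >
        [2,3] "this" : (PP/NP)/S
        [3,4] "liked" : S
    [4,5] "sent" : PP\S
  [5,7] S\PP   <
    [5,6] "often" : NP
    [6,7] "plan" : (S\PP)\NP

PP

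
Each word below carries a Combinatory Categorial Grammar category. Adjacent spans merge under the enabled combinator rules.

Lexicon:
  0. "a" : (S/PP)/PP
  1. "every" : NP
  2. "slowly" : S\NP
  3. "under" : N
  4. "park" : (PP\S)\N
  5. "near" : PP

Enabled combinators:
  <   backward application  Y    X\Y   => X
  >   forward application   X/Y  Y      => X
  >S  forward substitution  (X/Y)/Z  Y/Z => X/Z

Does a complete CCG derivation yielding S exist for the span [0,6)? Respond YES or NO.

YES

[0,6] S   >
  [0,5] S/PP   >
    [0,1] "a" : (S/PP)/PP
    [1,5] PP   <
      [1,3] S   <
        [1,2] "every" : NP
        [2,3] "slowly" : S\NP
      [3,5] PP\S   <
        [3,4] "under" : N
        [4,5] "park" : (PP\S)\N
  [5,6] "near" : PP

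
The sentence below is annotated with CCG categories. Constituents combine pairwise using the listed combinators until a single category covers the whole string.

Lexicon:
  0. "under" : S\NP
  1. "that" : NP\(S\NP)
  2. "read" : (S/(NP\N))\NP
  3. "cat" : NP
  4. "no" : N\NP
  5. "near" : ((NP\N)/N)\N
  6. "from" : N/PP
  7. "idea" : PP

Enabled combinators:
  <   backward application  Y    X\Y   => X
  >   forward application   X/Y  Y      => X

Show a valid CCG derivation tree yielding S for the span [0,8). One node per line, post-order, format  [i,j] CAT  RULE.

[0,8] S   >
  [0,3] S/(NP\N)   <
    [0,2] NP   <
      [0,1] "under" : S\NP
      [1,2] "that" : NP\(S\NP)
    [2,3] "read" : (S/(NP\N))\NP
  [3,8] NP\N   >
    [3,6] (NP\N)/N   <
      [3,5] N   <
        [3,4] "cat" : NP
        [4,5] "no" : N\NP
      [5,6] "near" : ((NP\N)/N)\N
    [6,8] N   >
      [6,7] "from" : N/PP
      [7,8] "idea" : PP

[0,1] S\NP  lex  "under"
[1,2] NP\(S\NP)  lex  "that"
[0,2] NP  <  k=1
[2,3] (S/(NP\N))\NP  lex  "read"
[0,3] S/(NP\N)  <  k=2
[3,4] NP  lex  "cat"
[4,5] N\NP  lex  "no"
[3,5] N  <  k=4
[5,6] ((NP\N)/N)\N  lex  "near"
[3,6] (NP\N)/N  <  k=5
[6,7] N/PP  lex  "from"
[7,8] PP  lex  "idea"
[6,8] N  >  k=7
[3,8] NP\N  >  k=6
[0,8] S  >  k=3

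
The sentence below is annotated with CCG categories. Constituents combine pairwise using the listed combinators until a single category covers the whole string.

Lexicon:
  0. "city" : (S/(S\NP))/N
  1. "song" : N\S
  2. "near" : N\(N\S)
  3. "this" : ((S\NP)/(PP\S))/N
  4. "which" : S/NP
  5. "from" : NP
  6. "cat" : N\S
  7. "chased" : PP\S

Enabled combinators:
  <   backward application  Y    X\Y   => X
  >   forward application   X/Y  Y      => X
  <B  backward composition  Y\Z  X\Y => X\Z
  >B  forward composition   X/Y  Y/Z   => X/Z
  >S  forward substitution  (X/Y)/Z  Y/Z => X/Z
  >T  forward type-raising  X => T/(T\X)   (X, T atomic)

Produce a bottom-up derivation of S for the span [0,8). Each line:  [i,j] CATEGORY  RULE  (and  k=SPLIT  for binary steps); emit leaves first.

[0,1] (S/(S\NP))/N  lex  "city"
[1,2] N\S  lex  "song"
[2,3] N\(N\S)  lex  "near"
[1,3] N  <  k=2
[0,3] S/(S\NP)  >  k=1
[3,4] ((S\NP)/(PP\S))/N  lex  "this"
[4,5] S/NP  lex  "which"
[5,6] NP  lex  "from"
[4,6] S  >  k=5
[6,7] N\S  lex  "cat"
[4,7] N  <  k=6
[3,7] (S\NP)/(PP\S)  >  k=4
[7,8] PP\S  lex  "chased"
[3,8] S\NP  >  k=7
[0,8] S  >  k=3

[0,8] S   >
  [0,3] S/(S\NP)   >
    [0,1] "city" : (S/(S\NP))/N
    [1,3] N   <
      [1,2] "song" : N\S
      [2,3] "near" : N\(N\S)
  [3,8] S\NP   >
    [3,7] (S\NP)/(PP\S)   >
      [3,4] "this" : ((S\NP)/(PP\S))/N
      [4,7] N   <
        [4,6] S   >
          [4,5] "which" : S/NP
          [5,6] "from" : NP
        [6,7] "cat" : N\S
    [7,8] "chased" : PP\S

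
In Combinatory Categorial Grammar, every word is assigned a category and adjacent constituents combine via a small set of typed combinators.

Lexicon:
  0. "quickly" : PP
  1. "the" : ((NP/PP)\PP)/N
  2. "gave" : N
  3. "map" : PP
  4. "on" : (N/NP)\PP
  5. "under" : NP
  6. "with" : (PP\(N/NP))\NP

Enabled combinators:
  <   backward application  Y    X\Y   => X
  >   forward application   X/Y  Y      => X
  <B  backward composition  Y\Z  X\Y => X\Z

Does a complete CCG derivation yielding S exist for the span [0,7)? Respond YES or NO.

NO

PP ((NP/PP)\PP)/N N PP (N/NP)\PP NP (PP\(N/NP))\NP
CKY chart[0,7] = {NP}; S ∉ chart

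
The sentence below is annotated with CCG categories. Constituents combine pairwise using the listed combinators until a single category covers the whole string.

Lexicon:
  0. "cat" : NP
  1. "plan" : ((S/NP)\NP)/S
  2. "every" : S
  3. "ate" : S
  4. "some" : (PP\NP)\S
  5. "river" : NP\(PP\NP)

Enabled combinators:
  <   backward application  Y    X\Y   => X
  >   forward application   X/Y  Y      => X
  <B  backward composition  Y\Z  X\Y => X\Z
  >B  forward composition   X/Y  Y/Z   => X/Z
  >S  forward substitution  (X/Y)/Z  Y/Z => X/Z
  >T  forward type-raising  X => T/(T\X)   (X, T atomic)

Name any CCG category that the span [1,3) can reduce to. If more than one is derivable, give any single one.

(S/NP)\NP

[0,6] S   >
  [0,3] S/NP   <
    [0,1] "cat" : NP
    [1,3] (S/NP)\NP   >
      [1,2] "plan" : ((S/NP)\NP)/S
      [2,3] "every" : S
  [3,6] NP   >
    [3,4] NP/(NP\S)   >T
      [3,4] "ate" : S
    [4,6] NP\S   <B
      [4,5] "some" : (PP\NP)\S
      [5,6] "river" : NP\(PP\NP)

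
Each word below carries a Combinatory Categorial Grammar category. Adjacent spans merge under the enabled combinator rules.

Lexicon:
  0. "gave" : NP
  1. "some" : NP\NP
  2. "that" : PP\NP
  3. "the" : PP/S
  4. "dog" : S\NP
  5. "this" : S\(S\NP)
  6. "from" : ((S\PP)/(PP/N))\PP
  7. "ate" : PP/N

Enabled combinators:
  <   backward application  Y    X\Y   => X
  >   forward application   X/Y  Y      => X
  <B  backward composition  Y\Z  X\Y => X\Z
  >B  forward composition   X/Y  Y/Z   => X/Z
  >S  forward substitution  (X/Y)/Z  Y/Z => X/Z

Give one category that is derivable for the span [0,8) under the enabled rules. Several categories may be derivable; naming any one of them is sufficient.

[0,8] S   <
  [0,3] PP   <
    [0,1] "gave" : NP
    [1,3] PP\NP   <B
      [1,2] "some" : NP\NP
      [2,3] "that" : PP\NP
  [3,8] S\PP   >
    [3,7] (S\PP)/(PP/N)   <
      [3,6] PP   >
        [3,4] "the" : PP/S
        [4,6] S   <
          [4,5] "dog" : S\NP
          [5,6] "this" : S\(S\NP)
      [6,7] "from" : ((S\PP)/(PP/N))\PP
    [7,8] "ate" : PP/N

S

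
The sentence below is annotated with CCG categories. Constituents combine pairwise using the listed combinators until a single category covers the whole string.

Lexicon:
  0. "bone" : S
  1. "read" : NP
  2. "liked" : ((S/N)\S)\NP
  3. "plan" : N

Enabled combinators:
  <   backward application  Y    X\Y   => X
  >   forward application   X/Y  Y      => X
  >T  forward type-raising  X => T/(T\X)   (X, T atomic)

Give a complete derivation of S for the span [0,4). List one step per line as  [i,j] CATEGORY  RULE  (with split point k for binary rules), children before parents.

[0,1] S  lex  "bone"
[1,2] NP  lex  "read"
[2,3] ((S/N)\S)\NP  lex  "liked"
[1,3] (S/N)\S  <  k=2
[0,3] S/N  <  k=1
[3,4] N  lex  "plan"
[0,4] S  >  k=3

[0,4] S   >
  [0,3] S/N   <
    [0,1] "bone" : S
    [1,3] (S/N)\S   <
      [1,2] "read" : NP
      [2,3] "liked" : ((S/N)\S)\NP
  [3,4] "plan" : N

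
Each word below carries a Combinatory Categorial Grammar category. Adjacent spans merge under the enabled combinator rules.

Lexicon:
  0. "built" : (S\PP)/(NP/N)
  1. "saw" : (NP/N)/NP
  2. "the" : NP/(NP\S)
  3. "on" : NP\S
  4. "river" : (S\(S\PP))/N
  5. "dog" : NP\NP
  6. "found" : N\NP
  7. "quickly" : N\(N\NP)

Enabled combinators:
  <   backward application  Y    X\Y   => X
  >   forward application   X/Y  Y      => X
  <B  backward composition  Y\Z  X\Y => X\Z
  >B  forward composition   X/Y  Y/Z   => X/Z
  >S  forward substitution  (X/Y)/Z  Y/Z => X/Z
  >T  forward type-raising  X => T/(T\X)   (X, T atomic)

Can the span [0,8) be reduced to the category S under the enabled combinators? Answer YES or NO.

YES

[0,8] S   <
  [0,4] S\PP   >
    [0,1] "built" : (S\PP)/(NP/N)
    [1,4] NP/N   >
      [1,2] "saw" : (NP/N)/NP
      [2,4] NP   >
        [2,3] "the" : NP/(NP\S)
        [3,4] "on" : NP\S
  [4,8] S\(S\PP)   >
    [4,5] "river" : (S\(S\PP))/N
    [5,8] N   <
      [5,7] N\NP   <B
        [5,6] "dog" : NP\NP
        [6,7] "found" : N\NP
      [7,8] "quickly" : N\(N\NP)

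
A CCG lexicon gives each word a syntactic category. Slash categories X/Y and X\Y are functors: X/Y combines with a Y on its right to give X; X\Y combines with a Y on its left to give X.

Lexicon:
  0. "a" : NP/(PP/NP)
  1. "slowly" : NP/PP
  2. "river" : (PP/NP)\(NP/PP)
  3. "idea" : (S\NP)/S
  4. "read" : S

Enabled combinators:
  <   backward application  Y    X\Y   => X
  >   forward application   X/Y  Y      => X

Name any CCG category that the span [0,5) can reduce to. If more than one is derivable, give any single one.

[0,5] S   <
  [0,3] NP   >
    [0,1] "a" : NP/(PP/NP)
    [1,3] PP/NP   <
      [1,2] "slowly" : NP/PP
      [2,3] "river" : (PP/NP)\(NP/PP)
  [3,5] S\NP   >
    [3,4] "idea" : (S\NP)/S
    [4,5] "read" : S

S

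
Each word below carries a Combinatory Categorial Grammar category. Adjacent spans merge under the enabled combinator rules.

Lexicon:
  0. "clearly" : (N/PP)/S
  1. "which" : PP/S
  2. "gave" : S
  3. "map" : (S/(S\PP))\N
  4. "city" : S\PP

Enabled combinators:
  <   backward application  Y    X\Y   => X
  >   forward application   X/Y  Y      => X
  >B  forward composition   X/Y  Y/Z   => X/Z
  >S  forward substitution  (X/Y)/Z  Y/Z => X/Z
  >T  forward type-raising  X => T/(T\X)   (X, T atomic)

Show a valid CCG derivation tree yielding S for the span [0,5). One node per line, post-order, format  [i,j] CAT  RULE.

[0,1] (N/PP)/S  lex  "clearly"
[1,2] PP/S  lex  "which"
[0,2] N/S  >S  k=1
[2,3] S  lex  "gave"
[0,3] N  >  k=2
[3,4] (S/(S\PP))\N  lex  "map"
[0,4] S/(S\PP)  <  k=3
[4,5] S\PP  lex  "city"
[0,5] S  >  k=4

[0,5] S   >
  [0,4] S/(S\PP)   <
    [0,3] N   >
      [0,2] N/S   >S
        [0,1] "clearly" : (N/PP)/S
        [1,2] "which" : PP/S
      [2,3] "gave" : S
    [3,4] "map" : (S/(S\PP))\N
  [4,5] "city" : S\PP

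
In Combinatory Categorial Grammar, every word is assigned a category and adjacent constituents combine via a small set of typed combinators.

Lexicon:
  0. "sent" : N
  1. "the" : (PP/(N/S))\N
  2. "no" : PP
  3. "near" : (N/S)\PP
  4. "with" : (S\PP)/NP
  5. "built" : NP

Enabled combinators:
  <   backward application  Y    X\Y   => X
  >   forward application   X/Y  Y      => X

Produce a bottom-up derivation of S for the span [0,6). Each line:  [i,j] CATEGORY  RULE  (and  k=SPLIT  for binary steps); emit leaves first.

[0,1] N  lex  "sent"
[1,2] (PP/(N/S))\N  lex  "the"
[0,2] PP/(N/S)  <  k=1
[2,3] PP  lex  "no"
[3,4] (N/S)\PP  lex  "near"
[2,4] N/S  <  k=3
[0,4] PP  >  k=2
[4,5] (S\PP)/NP  lex  "with"
[5,6] NP  lex  "built"
[4,6] S\PP  >  k=5
[0,6] S  <  k=4

[0,6] S   <
  [0,4] PP   >
    [0,2] PP/(N/S)   <
      [0,1] "sent" : N
      [1,2] "the" : (PP/(N/S))\N
    [2,4] N/S   <
      [2,3] "no" : PP
      [3,4] "near" : (N/S)\PP
  [4,6] S\PP   >
    [4,5] "with" : (S\PP)/NP
    [5,6] "built" : NP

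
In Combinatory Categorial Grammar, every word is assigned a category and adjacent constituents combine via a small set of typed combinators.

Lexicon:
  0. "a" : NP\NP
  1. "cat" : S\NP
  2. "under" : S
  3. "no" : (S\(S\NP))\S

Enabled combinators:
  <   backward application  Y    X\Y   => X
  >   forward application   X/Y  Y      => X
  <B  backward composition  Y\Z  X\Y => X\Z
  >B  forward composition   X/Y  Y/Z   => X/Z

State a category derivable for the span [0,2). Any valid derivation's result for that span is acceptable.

S\NP

[0,4] S   <
  [0,2] S\NP   <B
    [0,1] "a" : NP\NP
    [1,2] "cat" : S\NP
  [2,4] S\(S\NP)   <
    [2,3] "under" : S
    [3,4] "no" : (S\(S\NP))\S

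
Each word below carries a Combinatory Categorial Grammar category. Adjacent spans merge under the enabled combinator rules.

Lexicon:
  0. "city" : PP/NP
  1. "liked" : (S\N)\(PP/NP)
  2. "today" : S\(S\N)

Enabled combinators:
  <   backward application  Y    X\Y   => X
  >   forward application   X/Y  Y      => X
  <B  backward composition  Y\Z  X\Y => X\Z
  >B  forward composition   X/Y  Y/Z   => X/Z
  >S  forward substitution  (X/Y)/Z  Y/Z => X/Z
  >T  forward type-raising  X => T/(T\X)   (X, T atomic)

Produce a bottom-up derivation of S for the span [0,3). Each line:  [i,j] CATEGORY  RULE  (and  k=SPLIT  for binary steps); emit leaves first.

[0,3] S   <
  [0,2] S\N   <
    [0,1] "city" : PP/NP
    [1,2] "liked" : (S\N)\(PP/NP)
  [2,3] "today" : S\(S\N)

[0,1] PP/NP  lex  "city"
[1,2] (S\N)\(PP/NP)  lex  "liked"
[0,2] S\N  <  k=1
[2,3] S\(S\N)  lex  "today"
[0,3] S  <  k=2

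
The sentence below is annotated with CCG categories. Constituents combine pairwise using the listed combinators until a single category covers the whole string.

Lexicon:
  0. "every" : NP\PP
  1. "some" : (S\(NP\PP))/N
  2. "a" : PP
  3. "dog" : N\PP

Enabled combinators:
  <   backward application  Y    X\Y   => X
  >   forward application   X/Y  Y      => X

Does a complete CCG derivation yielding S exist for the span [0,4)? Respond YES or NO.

[0,4] S   <
  [0,1] "every" : NP\PP
  [1,4] S\(NP\PP)   >
    [1,2] "some" : (S\(NP\PP))/N
    [2,4] N   <
      [2,3] "a" : PP
      [3,4] "dog" : N\PP

YES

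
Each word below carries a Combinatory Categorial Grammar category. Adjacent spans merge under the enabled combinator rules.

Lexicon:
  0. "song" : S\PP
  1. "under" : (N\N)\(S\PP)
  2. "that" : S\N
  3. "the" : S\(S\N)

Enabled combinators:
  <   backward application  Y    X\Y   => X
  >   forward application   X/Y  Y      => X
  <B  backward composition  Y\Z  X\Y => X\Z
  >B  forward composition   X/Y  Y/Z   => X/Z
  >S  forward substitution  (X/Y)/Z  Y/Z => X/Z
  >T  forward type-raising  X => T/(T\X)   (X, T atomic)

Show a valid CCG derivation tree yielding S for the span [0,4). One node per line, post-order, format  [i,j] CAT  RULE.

[0,1] S\PP  lex  "song"
[1,2] (N\N)\(S\PP)  lex  "under"
[0,2] N\N  <  k=1
[2,3] S\N  lex  "that"
[0,3] S\N  <B  k=2
[3,4] S\(S\N)  lex  "the"
[0,4] S  <  k=3

[0,4] S   <
  [0,3] S\N   <B
    [0,2] N\N   <
      [0,1] "song" : S\PP
      [1,2] "under" : (N\N)\(S\PP)
    [2,3] "that" : S\N
  [3,4] "the" : S\(S\N)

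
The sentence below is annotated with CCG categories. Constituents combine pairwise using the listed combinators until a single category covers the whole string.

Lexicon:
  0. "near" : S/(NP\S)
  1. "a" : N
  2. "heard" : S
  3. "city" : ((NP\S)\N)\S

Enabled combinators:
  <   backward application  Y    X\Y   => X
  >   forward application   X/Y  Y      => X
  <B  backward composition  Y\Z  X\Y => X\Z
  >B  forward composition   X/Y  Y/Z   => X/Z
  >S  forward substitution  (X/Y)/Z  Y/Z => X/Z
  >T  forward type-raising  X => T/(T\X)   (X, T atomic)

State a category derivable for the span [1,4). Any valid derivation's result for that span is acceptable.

NP\S

[0,4] S   >
  [0,1] "near" : S/(NP\S)
  [1,4] NP\S   <
    [1,2] "a" : N
    [2,4] (NP\S)\N   <
      [2,3] "heard" : S
      [3,4] "city" : ((NP\S)\N)\S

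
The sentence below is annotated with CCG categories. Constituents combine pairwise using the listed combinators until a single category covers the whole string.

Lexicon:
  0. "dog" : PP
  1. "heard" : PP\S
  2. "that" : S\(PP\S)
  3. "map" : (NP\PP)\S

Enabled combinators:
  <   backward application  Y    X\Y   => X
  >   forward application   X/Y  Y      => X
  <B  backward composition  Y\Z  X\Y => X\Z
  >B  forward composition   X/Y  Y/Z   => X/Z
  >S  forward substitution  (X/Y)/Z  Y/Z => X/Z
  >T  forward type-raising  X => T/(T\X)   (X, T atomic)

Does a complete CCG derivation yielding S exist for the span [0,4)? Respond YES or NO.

PP PP\S S\(PP\S) (NP\PP)\S
CKY chart[0,4] = {N/(N\NP), NP, NP/(NP\NP), PP/(PP\NP), S/(S\NP)}; S ∉ chart

NO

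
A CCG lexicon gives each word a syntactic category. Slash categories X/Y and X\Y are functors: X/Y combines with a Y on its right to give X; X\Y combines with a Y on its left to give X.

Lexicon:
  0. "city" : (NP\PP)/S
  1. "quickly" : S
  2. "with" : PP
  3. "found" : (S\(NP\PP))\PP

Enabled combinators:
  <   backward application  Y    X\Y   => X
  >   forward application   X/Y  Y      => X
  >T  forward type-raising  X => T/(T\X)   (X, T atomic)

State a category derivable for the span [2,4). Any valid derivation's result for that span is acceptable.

S\(NP\PP)

[0,4] S   <
  [0,2] NP\PP   >
    [0,1] "city" : (NP\PP)/S
    [1,2] "quickly" : S
  [2,4] S\(NP\PP)   <
    [2,3] "with" : PP
    [3,4] "found" : (S\(NP\PP))\PP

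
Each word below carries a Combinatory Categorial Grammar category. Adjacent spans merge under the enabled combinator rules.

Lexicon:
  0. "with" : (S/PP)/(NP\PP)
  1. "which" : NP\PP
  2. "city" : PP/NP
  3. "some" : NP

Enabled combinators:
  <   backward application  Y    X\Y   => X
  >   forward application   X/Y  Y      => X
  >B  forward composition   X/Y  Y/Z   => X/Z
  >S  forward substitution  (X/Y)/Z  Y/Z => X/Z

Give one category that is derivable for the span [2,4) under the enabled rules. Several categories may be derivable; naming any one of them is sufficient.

PP

[0,4] S   >
  [0,2] S/PP   >
    [0,1] "with" : (S/PP)/(NP\PP)
    [1,2] "which" : NP\PP
  [2,4] PP   >
    [2,3] "city" : PP/NP
    [3,4] "some" : NP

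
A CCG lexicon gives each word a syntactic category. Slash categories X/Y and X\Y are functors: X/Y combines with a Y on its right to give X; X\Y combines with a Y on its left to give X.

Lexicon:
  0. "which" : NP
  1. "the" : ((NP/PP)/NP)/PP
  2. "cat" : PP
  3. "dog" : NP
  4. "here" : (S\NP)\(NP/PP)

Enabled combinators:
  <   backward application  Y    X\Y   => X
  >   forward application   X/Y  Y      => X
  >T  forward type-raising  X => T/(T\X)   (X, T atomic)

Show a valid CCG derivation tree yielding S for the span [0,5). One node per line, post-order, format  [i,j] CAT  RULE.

[0,1] NP  lex  "which"
[0,1] S/(S\NP)  >T
[1,2] ((NP/PP)/NP)/PP  lex  "the"
[2,3] PP  lex  "cat"
[1,3] (NP/PP)/NP  >  k=2
[3,4] NP  lex  "dog"
[1,4] NP/PP  >  k=3
[4,5] (S\NP)\(NP/PP)  lex  "here"
[1,5] S\NP  <  k=4
[0,5] S  >  k=1

[0,5] S   >
  [0,1] S/(S\NP)   >T
    [0,1] "which" : NP
  [1,5] S\NP   <
    [1,4] NP/PP   >
      [1,3] (NP/PP)/NP   >
        [1,2] "the" : ((NP/PP)/NP)/PP
        [2,3] "cat" : PP
      [3,4] "dog" : NP
    [4,5] "here" : (S\NP)\(NP/PP)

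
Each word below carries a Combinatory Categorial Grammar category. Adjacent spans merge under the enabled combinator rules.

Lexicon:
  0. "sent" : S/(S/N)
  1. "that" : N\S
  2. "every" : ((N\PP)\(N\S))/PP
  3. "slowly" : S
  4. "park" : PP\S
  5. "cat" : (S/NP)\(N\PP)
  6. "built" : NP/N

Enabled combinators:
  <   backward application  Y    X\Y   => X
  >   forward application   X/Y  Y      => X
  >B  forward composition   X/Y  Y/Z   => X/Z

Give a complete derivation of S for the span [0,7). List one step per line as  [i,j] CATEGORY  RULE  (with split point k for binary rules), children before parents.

[0,1] S/(S/N)  lex  "sent"
[1,2] N\S  lex  "that"
[2,3] ((N\PP)\(N\S))/PP  lex  "every"
[3,4] S  lex  "slowly"
[4,5] PP\S  lex  "park"
[3,5] PP  <  k=4
[2,5] (N\PP)\(N\S)  >  k=3
[1,5] N\PP  <  k=2
[5,6] (S/NP)\(N\PP)  lex  "cat"
[1,6] S/NP  <  k=5
[6,7] NP/N  lex  "built"
[1,7] S/N  >B  k=6
[0,7] S  >  k=1

[0,7] S   >
  [0,1] "sent" : S/(S/N)
  [1,7] S/N   >B
    [1,6] S/NP   <
      [1,5] N\PP   <
        [1,2] "that" : N\S
        [2,5] (N\PP)\(N\S)   >
          [2,3] "every" : ((N\PP)\(N\S))/PP
          [3,5] PP   <
            [3,4] "slowly" : S
            [4,5] "park" : PP\S
      [5,6] "cat" : (S/NP)\(N\PP)
    [6,7] "built" : NP/N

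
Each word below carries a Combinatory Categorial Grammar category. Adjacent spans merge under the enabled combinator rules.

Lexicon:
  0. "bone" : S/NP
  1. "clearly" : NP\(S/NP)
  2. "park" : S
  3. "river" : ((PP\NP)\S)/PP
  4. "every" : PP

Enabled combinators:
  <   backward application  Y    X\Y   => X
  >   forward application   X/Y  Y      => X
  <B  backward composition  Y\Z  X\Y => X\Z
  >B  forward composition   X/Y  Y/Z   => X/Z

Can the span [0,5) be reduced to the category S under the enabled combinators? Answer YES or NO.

S/NP NP\(S/NP) S ((PP\NP)\S)/PP PP
CKY chart[0,5] = {PP}; S ∉ chart

NO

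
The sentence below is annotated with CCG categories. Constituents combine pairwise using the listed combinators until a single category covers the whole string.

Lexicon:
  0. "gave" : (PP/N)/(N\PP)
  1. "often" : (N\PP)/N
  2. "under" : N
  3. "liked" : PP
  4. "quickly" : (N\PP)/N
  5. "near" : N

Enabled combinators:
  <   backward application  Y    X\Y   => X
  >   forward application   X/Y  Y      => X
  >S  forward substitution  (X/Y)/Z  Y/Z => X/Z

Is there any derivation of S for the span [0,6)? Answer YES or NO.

NO

(PP/N)/(N\PP) (N\PP)/N N PP (N\PP)/N N
CKY chart[0,6] = {PP}; S ∉ chart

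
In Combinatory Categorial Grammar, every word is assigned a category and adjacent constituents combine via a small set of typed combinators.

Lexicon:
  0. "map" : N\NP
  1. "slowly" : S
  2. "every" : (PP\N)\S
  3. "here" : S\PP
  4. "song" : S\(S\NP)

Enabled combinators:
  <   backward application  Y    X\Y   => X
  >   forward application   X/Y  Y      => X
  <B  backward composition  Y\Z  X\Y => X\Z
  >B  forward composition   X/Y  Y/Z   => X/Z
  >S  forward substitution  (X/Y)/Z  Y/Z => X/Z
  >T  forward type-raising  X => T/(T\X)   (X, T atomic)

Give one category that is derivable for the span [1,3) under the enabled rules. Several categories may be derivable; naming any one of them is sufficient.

[0,5] S   <
  [0,4] S\NP   <B
    [0,3] PP\NP   <B
      [0,1] "map" : N\NP
      [1,3] PP\N   <
        [1,2] "slowly" : S
        [2,3] "every" : (PP\N)\S
    [3,4] "here" : S\PP
  [4,5] "song" : S\(S\NP)

PP\N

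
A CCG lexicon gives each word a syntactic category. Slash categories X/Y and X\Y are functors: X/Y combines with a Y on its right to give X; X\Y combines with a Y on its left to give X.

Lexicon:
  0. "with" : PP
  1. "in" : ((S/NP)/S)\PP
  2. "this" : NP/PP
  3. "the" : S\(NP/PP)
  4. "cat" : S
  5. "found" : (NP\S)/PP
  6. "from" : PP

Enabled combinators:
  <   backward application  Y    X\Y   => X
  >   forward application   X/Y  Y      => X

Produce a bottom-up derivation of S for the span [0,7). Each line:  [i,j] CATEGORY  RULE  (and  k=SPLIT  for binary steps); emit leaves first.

[0,7] S   >
  [0,4] S/NP   >
    [0,2] (S/NP)/S   <
      [0,1] "with" : PP
      [1,2] "in" : ((S/NP)/S)\PP
    [2,4] S   <
      [2,3] "this" : NP/PP
      [3,4] "the" : S\(NP/PP)
  [4,7] NP   <
    [4,5] "cat" : S
    [5,7] NP\S   >
      [5,6] "found" : (NP\S)/PP
      [6,7] "from" : PP

[0,1] PP  lex  "with"
[1,2] ((S/NP)/S)\PP  lex  "in"
[0,2] (S/NP)/S  <  k=1
[2,3] NP/PP  lex  "this"
[3,4] S\(NP/PP)  lex  "the"
[2,4] S  <  k=3
[0,4] S/NP  >  k=2
[4,5] S  lex  "cat"
[5,6] (NP\S)/PP  lex  "found"
[6,7] PP  lex  "from"
[5,7] NP\S  >  k=6
[4,7] NP  <  k=5
[0,7] S  >  k=4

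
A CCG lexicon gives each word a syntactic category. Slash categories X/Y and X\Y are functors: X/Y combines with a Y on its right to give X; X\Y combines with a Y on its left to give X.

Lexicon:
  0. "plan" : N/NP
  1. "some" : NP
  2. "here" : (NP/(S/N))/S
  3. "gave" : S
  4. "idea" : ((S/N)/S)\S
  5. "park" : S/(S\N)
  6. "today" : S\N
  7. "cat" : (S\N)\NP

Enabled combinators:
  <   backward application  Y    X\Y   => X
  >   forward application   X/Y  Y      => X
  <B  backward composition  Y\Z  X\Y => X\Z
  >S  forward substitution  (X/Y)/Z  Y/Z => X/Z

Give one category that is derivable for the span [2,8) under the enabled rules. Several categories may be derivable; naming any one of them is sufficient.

[0,8] S   <
  [0,2] N   >
    [0,1] "plan" : N/NP
    [1,2] "some" : NP
  [2,8] S\N   <
    [2,7] NP   >
      [2,5] NP/S   >S
        [2,3] "here" : (NP/(S/N))/S
        [3,5] (S/N)/S   <
          [3,4] "gave" : S
          [4,5] "idea" : ((S/N)/S)\S
      [5,7] S   >
        [5,6] "park" : S/(S\N)
        [6,7] "today" : S\N
    [7,8] "cat" : (S\N)\NP

S\N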